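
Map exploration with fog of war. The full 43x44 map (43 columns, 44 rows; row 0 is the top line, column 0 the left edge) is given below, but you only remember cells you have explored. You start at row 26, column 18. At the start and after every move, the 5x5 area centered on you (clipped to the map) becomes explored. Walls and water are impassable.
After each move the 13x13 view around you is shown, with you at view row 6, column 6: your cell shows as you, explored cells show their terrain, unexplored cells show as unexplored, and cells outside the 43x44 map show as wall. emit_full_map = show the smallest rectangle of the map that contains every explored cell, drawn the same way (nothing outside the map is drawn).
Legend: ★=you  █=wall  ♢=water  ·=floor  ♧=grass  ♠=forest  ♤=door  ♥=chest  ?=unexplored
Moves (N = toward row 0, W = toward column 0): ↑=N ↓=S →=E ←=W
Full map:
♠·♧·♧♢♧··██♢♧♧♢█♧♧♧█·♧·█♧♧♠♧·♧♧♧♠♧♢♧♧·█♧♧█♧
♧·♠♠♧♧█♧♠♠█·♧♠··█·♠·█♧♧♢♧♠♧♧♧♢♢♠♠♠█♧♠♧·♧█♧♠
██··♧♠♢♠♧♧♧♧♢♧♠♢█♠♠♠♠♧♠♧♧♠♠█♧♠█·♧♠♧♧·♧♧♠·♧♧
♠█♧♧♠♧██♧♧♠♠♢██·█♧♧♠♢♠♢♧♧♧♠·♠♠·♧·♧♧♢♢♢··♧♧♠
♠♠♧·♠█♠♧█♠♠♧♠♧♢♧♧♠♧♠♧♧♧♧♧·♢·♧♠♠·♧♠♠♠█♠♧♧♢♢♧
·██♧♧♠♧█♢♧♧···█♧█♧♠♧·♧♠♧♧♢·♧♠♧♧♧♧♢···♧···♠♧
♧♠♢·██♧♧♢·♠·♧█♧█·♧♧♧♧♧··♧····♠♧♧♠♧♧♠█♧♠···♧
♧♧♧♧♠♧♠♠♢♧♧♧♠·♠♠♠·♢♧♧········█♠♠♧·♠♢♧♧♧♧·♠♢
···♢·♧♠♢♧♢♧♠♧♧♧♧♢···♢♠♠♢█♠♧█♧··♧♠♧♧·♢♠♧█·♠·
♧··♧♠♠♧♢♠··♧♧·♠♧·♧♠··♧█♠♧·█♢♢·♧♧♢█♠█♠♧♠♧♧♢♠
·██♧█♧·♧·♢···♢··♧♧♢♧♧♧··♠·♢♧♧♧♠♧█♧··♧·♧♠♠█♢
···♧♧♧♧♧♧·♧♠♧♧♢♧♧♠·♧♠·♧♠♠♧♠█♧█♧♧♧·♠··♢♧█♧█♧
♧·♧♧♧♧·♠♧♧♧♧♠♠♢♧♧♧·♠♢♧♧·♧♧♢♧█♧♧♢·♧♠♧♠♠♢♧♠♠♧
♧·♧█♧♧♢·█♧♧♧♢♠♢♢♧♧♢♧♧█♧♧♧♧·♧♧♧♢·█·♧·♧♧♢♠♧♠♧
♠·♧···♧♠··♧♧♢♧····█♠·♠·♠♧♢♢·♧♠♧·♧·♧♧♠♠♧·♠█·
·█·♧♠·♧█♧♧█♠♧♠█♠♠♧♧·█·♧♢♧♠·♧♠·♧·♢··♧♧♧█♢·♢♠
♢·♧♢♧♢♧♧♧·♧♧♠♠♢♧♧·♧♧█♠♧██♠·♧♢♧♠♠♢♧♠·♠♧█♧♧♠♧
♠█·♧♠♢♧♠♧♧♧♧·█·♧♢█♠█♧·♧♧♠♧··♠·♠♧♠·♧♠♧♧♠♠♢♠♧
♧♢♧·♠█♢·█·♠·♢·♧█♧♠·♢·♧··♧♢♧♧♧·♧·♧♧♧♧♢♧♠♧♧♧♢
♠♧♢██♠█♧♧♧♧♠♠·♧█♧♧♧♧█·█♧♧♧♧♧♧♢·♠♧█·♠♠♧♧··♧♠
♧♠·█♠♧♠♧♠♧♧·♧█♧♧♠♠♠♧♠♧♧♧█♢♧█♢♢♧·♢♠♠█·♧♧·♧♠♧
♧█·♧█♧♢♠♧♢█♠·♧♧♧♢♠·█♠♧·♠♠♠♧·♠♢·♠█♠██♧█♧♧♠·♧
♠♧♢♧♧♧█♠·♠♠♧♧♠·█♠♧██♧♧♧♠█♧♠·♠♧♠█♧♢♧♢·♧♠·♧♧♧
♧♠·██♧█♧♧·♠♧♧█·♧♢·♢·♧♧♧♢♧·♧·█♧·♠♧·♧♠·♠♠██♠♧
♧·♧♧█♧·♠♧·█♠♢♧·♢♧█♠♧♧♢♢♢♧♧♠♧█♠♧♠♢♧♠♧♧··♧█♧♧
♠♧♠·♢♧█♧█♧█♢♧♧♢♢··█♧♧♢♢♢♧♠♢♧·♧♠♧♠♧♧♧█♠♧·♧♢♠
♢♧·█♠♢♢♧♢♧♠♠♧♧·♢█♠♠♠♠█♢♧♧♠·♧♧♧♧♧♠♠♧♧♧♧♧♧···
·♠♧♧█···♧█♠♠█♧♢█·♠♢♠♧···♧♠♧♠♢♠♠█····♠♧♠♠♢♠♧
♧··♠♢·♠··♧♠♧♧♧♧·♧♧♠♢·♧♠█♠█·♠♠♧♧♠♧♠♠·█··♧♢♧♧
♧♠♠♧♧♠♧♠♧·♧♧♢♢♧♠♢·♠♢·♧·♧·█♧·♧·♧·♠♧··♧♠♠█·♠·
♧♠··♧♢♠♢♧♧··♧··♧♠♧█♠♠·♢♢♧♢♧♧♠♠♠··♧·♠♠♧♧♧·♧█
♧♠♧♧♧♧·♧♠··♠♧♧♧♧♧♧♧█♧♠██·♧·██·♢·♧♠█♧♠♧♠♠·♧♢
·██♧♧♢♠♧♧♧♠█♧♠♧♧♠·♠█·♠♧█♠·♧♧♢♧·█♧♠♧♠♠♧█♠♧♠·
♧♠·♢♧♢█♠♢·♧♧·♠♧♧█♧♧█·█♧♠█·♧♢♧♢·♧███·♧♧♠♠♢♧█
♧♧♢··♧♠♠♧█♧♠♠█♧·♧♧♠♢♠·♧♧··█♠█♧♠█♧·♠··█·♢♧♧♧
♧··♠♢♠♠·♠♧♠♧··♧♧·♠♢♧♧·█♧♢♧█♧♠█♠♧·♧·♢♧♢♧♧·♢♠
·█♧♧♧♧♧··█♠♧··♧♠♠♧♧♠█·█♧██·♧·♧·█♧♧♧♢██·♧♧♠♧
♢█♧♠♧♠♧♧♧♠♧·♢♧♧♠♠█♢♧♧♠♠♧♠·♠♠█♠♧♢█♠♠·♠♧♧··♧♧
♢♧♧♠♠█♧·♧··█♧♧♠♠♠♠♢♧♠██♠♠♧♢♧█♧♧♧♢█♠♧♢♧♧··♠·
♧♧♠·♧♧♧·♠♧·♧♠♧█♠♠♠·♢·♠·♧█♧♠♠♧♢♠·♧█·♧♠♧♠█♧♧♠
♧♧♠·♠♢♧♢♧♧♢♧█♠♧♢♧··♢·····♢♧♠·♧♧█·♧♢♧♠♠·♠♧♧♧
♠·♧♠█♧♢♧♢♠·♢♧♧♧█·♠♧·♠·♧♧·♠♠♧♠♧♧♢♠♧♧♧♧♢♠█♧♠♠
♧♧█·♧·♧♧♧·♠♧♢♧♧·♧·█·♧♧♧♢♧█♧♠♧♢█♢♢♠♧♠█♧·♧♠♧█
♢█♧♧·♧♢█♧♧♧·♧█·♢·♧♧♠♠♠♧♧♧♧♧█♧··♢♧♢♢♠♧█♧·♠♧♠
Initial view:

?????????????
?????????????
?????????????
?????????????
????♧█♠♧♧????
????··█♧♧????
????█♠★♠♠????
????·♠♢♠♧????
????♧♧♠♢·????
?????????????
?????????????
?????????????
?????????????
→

?????????????
?????????????
?????????????
?????????????
???♧█♠♧♧♢????
???··█♧♧♢????
???█♠♠★♠█????
???·♠♢♠♧·????
???♧♧♠♢·♧????
?????????????
?????????????
?????????????
?????????????

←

?????????????
?????????????
?????????????
?????????????
????♧█♠♧♧♢???
????··█♧♧♢???
????█♠★♠♠█???
????·♠♢♠♧·???
????♧♧♠♢·♧???
?????????????
?????????????
?????????????
?????????????

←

?????????????
?????????????
?????????????
?????????????
????♢♧█♠♧♧♢??
????♢··█♧♧♢??
????♢█★♠♠♠█??
????█·♠♢♠♧·??
????·♧♧♠♢·♧??
?????????????
?????????????
?????????????
?????????????

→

?????????????
?????????????
?????????????
?????????????
???♢♧█♠♧♧♢???
???♢··█♧♧♢???
???♢█♠★♠♠█???
???█·♠♢♠♧·???
???·♧♧♠♢·♧???
?????????????
?????????????
?????????????
?????????????

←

?????????????
?????????????
?????????????
?????????????
????♢♧█♠♧♧♢??
????♢··█♧♧♢??
????♢█★♠♠♠█??
????█·♠♢♠♧·??
????·♧♧♠♢·♧??
?????????????
?????????????
?????????????
?????????????

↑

?????????????
?????????????
?????????????
?????????????
????♧♢·♢·????
????♢♧█♠♧♧♢??
????♢·★█♧♧♢??
????♢█♠♠♠♠█??
????█·♠♢♠♧·??
????·♧♧♠♢·♧??
?????????????
?????????????
?????????????

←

?????????????
?????????????
?????????????
?????????????
????·♧♢·♢·???
????·♢♧█♠♧♧♢?
????♢♢★·█♧♧♢?
????·♢█♠♠♠♠█?
????♢█·♠♢♠♧·?
?????·♧♧♠♢·♧?
?????????????
?????????????
?????????????

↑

?????????????
?????????????
?????????????
?????????????
????·█♠♧█????
????·♧♢·♢·???
????·♢★█♠♧♧♢?
????♢♢··█♧♧♢?
????·♢█♠♠♠♠█?
????♢█·♠♢♠♧·?
?????·♧♧♠♢·♧?
?????????????
?????????????

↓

?????????????
?????????????
?????????????
????·█♠♧█????
????·♧♢·♢·???
????·♢♧█♠♧♧♢?
????♢♢★·█♧♧♢?
????·♢█♠♠♠♠█?
????♢█·♠♢♠♧·?
?????·♧♧♠♢·♧?
?????????????
?????????????
?????????????

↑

?????????????
?????????????
?????????????
?????????????
????·█♠♧█????
????·♧♢·♢·???
????·♢★█♠♧♧♢?
????♢♢··█♧♧♢?
????·♢█♠♠♠♠█?
????♢█·♠♢♠♧·?
?????·♧♧♠♢·♧?
?????????????
?????????????

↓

?????????????
?????????????
?????????????
????·█♠♧█????
????·♧♢·♢·???
????·♢♧█♠♧♧♢?
????♢♢★·█♧♧♢?
????·♢█♠♠♠♠█?
????♢█·♠♢♠♧·?
?????·♧♧♠♢·♧?
?????????????
?????????????
?????????????

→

?????????????
?????????????
?????????????
???·█♠♧█?????
???·♧♢·♢·????
???·♢♧█♠♧♧♢??
???♢♢·★█♧♧♢??
???·♢█♠♠♠♠█??
???♢█·♠♢♠♧·??
????·♧♧♠♢·♧??
?????????????
?????????????
?????????????


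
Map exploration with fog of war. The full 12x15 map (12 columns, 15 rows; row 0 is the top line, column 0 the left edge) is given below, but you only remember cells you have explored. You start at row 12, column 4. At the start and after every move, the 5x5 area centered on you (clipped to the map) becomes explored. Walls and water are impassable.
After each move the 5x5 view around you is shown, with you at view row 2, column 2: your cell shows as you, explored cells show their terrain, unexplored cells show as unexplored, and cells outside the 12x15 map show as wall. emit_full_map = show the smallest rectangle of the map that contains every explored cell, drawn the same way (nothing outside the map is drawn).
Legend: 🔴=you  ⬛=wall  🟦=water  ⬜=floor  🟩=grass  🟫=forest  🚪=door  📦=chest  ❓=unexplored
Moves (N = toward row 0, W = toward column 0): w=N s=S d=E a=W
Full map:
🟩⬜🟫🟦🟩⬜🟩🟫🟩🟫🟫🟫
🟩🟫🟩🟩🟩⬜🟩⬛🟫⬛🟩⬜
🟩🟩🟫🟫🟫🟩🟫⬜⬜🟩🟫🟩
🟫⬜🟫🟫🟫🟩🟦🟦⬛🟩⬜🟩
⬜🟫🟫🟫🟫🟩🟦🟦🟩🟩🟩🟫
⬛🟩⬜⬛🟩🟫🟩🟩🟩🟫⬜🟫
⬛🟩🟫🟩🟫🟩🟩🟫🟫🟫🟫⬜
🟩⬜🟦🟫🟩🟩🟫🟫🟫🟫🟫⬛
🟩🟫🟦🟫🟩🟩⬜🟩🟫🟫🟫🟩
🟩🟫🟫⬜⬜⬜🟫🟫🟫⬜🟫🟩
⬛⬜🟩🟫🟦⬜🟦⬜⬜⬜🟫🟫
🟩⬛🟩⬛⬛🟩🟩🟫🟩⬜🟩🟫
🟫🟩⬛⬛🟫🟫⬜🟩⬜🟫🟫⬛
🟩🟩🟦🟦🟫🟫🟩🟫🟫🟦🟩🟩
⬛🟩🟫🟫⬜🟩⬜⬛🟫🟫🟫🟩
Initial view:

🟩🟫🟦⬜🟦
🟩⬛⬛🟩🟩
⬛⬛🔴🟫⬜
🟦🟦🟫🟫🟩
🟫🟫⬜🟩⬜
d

🟫🟦⬜🟦⬜
⬛⬛🟩🟩🟫
⬛🟫🔴⬜🟩
🟦🟫🟫🟩🟫
🟫⬜🟩⬜⬛

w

⬜⬜⬜🟫🟫
🟫🟦⬜🟦⬜
⬛⬛🔴🟩🟫
⬛🟫🟫⬜🟩
🟦🟫🟫🟩🟫

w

🟫🟩🟩⬜🟩
⬜⬜⬜🟫🟫
🟫🟦🔴🟦⬜
⬛⬛🟩🟩🟫
⬛🟫🟫⬜🟩

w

🟫🟩🟩🟫🟫
🟫🟩🟩⬜🟩
⬜⬜🔴🟫🟫
🟫🟦⬜🟦⬜
⬛⬛🟩🟩🟫

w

🟩🟫🟩🟩🟫
🟫🟩🟩🟫🟫
🟫🟩🔴⬜🟩
⬜⬜⬜🟫🟫
🟫🟦⬜🟦⬜

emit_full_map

❓🟩🟫🟩🟩🟫
❓🟫🟩🟩🟫🟫
❓🟫🟩🔴⬜🟩
❓⬜⬜⬜🟫🟫
🟩🟫🟦⬜🟦⬜
🟩⬛⬛🟩🟩🟫
⬛⬛🟫🟫⬜🟩
🟦🟦🟫🟫🟩🟫
🟫🟫⬜🟩⬜⬛

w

⬛🟩🟫🟩🟩
🟩🟫🟩🟩🟫
🟫🟩🔴🟫🟫
🟫🟩🟩⬜🟩
⬜⬜⬜🟫🟫

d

🟩🟫🟩🟩🟩
🟫🟩🟩🟫🟫
🟩🟩🔴🟫🟫
🟩🟩⬜🟩🟫
⬜⬜🟫🟫🟫

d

🟫🟩🟩🟩🟫
🟩🟩🟫🟫🟫
🟩🟫🔴🟫🟫
🟩⬜🟩🟫🟫
⬜🟫🟫🟫⬜

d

🟩🟩🟩🟫⬜
🟩🟫🟫🟫🟫
🟫🟫🔴🟫🟫
⬜🟩🟫🟫🟫
🟫🟫🟫⬜🟫

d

🟩🟩🟫⬜🟫
🟫🟫🟫🟫⬜
🟫🟫🔴🟫⬛
🟩🟫🟫🟫🟩
🟫🟫⬜🟫🟩

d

🟩🟫⬜🟫⬛
🟫🟫🟫⬜⬛
🟫🟫🔴⬛⬛
🟫🟫🟫🟩⬛
🟫⬜🟫🟩⬛

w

🟩🟩🟩🟫⬛
🟩🟫⬜🟫⬛
🟫🟫🔴⬜⬛
🟫🟫🟫⬛⬛
🟫🟫🟫🟩⬛

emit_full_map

❓❓❓❓❓❓🟩🟩🟩🟫
❓⬛🟩🟫🟩🟩🟩🟫⬜🟫
❓🟩🟫🟩🟩🟫🟫🟫🔴⬜
❓🟫🟩🟩🟫🟫🟫🟫🟫⬛
❓🟫🟩🟩⬜🟩🟫🟫🟫🟩
❓⬜⬜⬜🟫🟫🟫⬜🟫🟩
🟩🟫🟦⬜🟦⬜❓❓❓❓
🟩⬛⬛🟩🟩🟫❓❓❓❓
⬛⬛🟫🟫⬜🟩❓❓❓❓
🟦🟦🟫🟫🟩🟫❓❓❓❓
🟫🟫⬜🟩⬜⬛❓❓❓❓


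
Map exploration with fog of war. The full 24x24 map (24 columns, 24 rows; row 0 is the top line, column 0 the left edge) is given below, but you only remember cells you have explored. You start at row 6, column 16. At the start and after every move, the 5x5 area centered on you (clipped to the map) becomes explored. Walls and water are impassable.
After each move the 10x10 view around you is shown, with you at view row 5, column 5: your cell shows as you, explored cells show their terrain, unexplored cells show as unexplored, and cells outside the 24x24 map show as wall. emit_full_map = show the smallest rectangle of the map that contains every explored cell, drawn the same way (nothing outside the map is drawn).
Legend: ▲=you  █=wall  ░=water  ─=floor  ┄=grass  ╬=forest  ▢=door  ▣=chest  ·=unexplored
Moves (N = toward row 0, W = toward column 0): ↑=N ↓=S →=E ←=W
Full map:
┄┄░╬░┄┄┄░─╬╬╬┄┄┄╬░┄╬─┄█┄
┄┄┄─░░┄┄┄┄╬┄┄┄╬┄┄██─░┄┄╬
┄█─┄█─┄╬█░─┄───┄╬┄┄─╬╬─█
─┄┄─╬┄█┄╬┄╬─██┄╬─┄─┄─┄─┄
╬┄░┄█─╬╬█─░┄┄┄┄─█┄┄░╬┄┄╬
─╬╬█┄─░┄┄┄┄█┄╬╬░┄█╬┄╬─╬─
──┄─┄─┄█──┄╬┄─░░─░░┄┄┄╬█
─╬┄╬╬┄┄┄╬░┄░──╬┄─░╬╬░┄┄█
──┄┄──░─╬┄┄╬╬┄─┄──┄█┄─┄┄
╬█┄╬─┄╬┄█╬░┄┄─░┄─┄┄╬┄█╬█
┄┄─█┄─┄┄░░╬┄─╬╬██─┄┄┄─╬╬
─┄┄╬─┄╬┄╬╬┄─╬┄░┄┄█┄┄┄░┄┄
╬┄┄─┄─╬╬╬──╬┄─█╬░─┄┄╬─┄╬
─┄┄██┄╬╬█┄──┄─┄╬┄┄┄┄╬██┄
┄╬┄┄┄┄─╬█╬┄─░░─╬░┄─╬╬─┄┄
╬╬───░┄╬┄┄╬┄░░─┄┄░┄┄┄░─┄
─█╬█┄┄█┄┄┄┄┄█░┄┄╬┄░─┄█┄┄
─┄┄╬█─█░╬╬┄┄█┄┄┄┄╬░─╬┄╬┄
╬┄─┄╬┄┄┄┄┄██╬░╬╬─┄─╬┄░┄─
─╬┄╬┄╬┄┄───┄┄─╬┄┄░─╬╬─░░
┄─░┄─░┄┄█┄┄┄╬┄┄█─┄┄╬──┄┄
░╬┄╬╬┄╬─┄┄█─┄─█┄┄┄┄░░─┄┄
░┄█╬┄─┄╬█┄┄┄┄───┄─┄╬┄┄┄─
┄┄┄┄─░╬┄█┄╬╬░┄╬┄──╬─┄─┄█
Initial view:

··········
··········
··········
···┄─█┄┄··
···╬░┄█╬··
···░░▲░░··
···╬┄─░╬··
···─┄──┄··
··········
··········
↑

··········
··········
··········
···┄╬─┄─··
···┄─█┄┄··
···╬░▲█╬··
···░░─░░··
···╬┄─░╬··
···─┄──┄··
··········

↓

··········
··········
···┄╬─┄─··
···┄─█┄┄··
···╬░┄█╬··
···░░▲░░··
···╬┄─░╬··
···─┄──┄··
··········
··········

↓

··········
···┄╬─┄─··
···┄─█┄┄··
···╬░┄█╬··
···░░─░░··
···╬┄▲░╬··
···─┄──┄··
···░┄─┄┄··
··········
··········

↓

···┄╬─┄─··
···┄─█┄┄··
···╬░┄█╬··
···░░─░░··
···╬┄─░╬··
···─┄▲─┄··
···░┄─┄┄··
···╬██─┄··
··········
··········

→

··┄╬─┄─···
··┄─█┄┄···
··╬░┄█╬···
··░░─░░┄··
··╬┄─░╬╬··
··─┄─▲┄█··
··░┄─┄┄╬··
··╬██─┄┄··
··········
··········

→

·┄╬─┄─····
·┄─█┄┄····
·╬░┄█╬····
·░░─░░┄┄··
·╬┄─░╬╬░··
·─┄──▲█┄··
·░┄─┄┄╬┄··
·╬██─┄┄┄··
··········
··········

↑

··········
·┄╬─┄─····
·┄─█┄┄····
·╬░┄█╬┄╬··
·░░─░░┄┄··
·╬┄─░▲╬░··
·─┄──┄█┄··
·░┄─┄┄╬┄··
·╬██─┄┄┄··
··········

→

··········
┄╬─┄─·····
┄─█┄┄·····
╬░┄█╬┄╬─··
░░─░░┄┄┄··
╬┄─░╬▲░┄··
─┄──┄█┄─··
░┄─┄┄╬┄█··
╬██─┄┄┄···
··········

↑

··········
··········
┄╬─┄─·····
┄─█┄┄░╬┄··
╬░┄█╬┄╬─··
░░─░░▲┄┄··
╬┄─░╬╬░┄··
─┄──┄█┄─··
░┄─┄┄╬┄█··
╬██─┄┄┄···

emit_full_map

┄╬─┄─···
┄─█┄┄░╬┄
╬░┄█╬┄╬─
░░─░░▲┄┄
╬┄─░╬╬░┄
─┄──┄█┄─
░┄─┄┄╬┄█
╬██─┄┄┄·

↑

··········
··········
··········
┄╬─┄─┄─┄··
┄─█┄┄░╬┄··
╬░┄█╬▲╬─··
░░─░░┄┄┄··
╬┄─░╬╬░┄··
─┄──┄█┄─··
░┄─┄┄╬┄█··

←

··········
··········
··········
·┄╬─┄─┄─┄·
·┄─█┄┄░╬┄·
·╬░┄█▲┄╬─·
·░░─░░┄┄┄·
·╬┄─░╬╬░┄·
·─┄──┄█┄─·
·░┄─┄┄╬┄█·

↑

██████████
··········
··········
···╬┄┄─╬··
·┄╬─┄─┄─┄·
·┄─█┄▲░╬┄·
·╬░┄█╬┄╬─·
·░░─░░┄┄┄·
·╬┄─░╬╬░┄·
·─┄──┄█┄─·

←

██████████
··········
··········
···┄╬┄┄─╬·
··┄╬─┄─┄─┄
··┄─█▲┄░╬┄
··╬░┄█╬┄╬─
··░░─░░┄┄┄
··╬┄─░╬╬░┄
··─┄──┄█┄─

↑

██████████
██████████
··········
···┄┄██─··
···┄╬┄┄─╬·
··┄╬─▲─┄─┄
··┄─█┄┄░╬┄
··╬░┄█╬┄╬─
··░░─░░┄┄┄
··╬┄─░╬╬░┄

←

██████████
██████████
··········
···╬┄┄██─·
···─┄╬┄┄─╬
···┄╬▲┄─┄─
···┄─█┄┄░╬
···╬░┄█╬┄╬
···░░─░░┄┄
···╬┄─░╬╬░

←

██████████
██████████
··········
···┄╬┄┄██─
···──┄╬┄┄─
···█┄▲─┄─┄
···┄┄─█┄┄░
···╬╬░┄█╬┄
····░░─░░┄
····╬┄─░╬╬

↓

██████████
··········
···┄╬┄┄██─
···──┄╬┄┄─
···█┄╬─┄─┄
···┄┄▲█┄┄░
···╬╬░┄█╬┄
···─░░─░░┄
····╬┄─░╬╬
····─┄──┄█

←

██████████
··········
····┄╬┄┄██
···───┄╬┄┄
···██┄╬─┄─
···┄┄▲─█┄┄
···┄╬╬░┄█╬
···┄─░░─░░
·····╬┄─░╬
·····─┄──┄

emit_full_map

·┄╬┄┄██─··
───┄╬┄┄─╬·
██┄╬─┄─┄─┄
┄┄▲─█┄┄░╬┄
┄╬╬░┄█╬┄╬─
┄─░░─░░┄┄┄
··╬┄─░╬╬░┄
··─┄──┄█┄─
··░┄─┄┄╬┄█
··╬██─┄┄┄·

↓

··········
····┄╬┄┄██
···───┄╬┄┄
···██┄╬─┄─
···┄┄┄─█┄┄
···┄╬▲░┄█╬
···┄─░░─░░
···──╬┄─░╬
·····─┄──┄
·····░┄─┄┄

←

··········
·····┄╬┄┄█
····───┄╬┄
···─██┄╬─┄
···┄┄┄┄─█┄
···█┄▲╬░┄█
···╬┄─░░─░
···░──╬┄─░
······─┄──
······░┄─┄

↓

·····┄╬┄┄█
····───┄╬┄
···─██┄╬─┄
···┄┄┄┄─█┄
···█┄╬╬░┄█
···╬┄▲░░─░
···░──╬┄─░
···╬╬┄─┄──
······░┄─┄
······╬██─

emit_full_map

··┄╬┄┄██─··
·───┄╬┄┄─╬·
─██┄╬─┄─┄─┄
┄┄┄┄─█┄┄░╬┄
█┄╬╬░┄█╬┄╬─
╬┄▲░░─░░┄┄┄
░──╬┄─░╬╬░┄
╬╬┄─┄──┄█┄─
···░┄─┄┄╬┄█
···╬██─┄┄┄·


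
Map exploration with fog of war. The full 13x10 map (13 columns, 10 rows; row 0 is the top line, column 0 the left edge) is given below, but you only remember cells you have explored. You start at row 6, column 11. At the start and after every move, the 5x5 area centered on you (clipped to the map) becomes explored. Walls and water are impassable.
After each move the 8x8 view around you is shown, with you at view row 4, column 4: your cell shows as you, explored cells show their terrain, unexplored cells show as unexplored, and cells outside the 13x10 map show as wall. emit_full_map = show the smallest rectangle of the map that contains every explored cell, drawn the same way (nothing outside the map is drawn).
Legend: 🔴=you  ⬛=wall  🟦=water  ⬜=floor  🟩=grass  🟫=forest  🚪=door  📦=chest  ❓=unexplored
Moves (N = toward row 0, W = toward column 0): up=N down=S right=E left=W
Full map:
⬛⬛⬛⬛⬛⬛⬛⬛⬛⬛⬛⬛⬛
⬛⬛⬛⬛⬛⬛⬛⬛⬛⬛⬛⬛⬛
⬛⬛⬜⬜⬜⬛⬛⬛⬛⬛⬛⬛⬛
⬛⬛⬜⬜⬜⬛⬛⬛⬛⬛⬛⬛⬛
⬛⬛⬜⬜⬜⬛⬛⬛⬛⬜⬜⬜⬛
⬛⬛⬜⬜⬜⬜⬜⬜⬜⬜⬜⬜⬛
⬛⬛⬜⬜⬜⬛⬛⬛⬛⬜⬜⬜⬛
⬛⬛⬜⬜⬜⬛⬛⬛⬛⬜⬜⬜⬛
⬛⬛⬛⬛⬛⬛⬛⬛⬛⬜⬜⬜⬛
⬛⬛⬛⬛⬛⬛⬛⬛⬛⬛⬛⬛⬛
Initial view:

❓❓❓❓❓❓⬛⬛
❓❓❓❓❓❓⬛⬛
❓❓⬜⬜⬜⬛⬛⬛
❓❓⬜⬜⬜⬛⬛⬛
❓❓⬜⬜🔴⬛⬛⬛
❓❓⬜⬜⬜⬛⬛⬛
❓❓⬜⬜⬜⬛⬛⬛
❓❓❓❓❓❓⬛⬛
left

❓❓❓❓❓❓❓⬛
❓❓❓❓❓❓❓⬛
❓❓⬛⬜⬜⬜⬛⬛
❓❓⬜⬜⬜⬜⬛⬛
❓❓⬛⬜🔴⬜⬛⬛
❓❓⬛⬜⬜⬜⬛⬛
❓❓⬛⬜⬜⬜⬛⬛
❓❓❓❓❓❓❓⬛

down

❓❓❓❓❓❓❓⬛
❓❓⬛⬜⬜⬜⬛⬛
❓❓⬜⬜⬜⬜⬛⬛
❓❓⬛⬜⬜⬜⬛⬛
❓❓⬛⬜🔴⬜⬛⬛
❓❓⬛⬜⬜⬜⬛⬛
❓❓⬛⬛⬛⬛⬛⬛
⬛⬛⬛⬛⬛⬛⬛⬛

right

❓❓❓❓❓❓⬛⬛
❓⬛⬜⬜⬜⬛⬛⬛
❓⬜⬜⬜⬜⬛⬛⬛
❓⬛⬜⬜⬜⬛⬛⬛
❓⬛⬜⬜🔴⬛⬛⬛
❓⬛⬜⬜⬜⬛⬛⬛
❓⬛⬛⬛⬛⬛⬛⬛
⬛⬛⬛⬛⬛⬛⬛⬛

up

❓❓❓❓❓❓⬛⬛
❓❓❓❓❓❓⬛⬛
❓⬛⬜⬜⬜⬛⬛⬛
❓⬜⬜⬜⬜⬛⬛⬛
❓⬛⬜⬜🔴⬛⬛⬛
❓⬛⬜⬜⬜⬛⬛⬛
❓⬛⬜⬜⬜⬛⬛⬛
❓⬛⬛⬛⬛⬛⬛⬛

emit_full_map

⬛⬜⬜⬜⬛
⬜⬜⬜⬜⬛
⬛⬜⬜🔴⬛
⬛⬜⬜⬜⬛
⬛⬜⬜⬜⬛
⬛⬛⬛⬛⬛

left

❓❓❓❓❓❓❓⬛
❓❓❓❓❓❓❓⬛
❓❓⬛⬜⬜⬜⬛⬛
❓❓⬜⬜⬜⬜⬛⬛
❓❓⬛⬜🔴⬜⬛⬛
❓❓⬛⬜⬜⬜⬛⬛
❓❓⬛⬜⬜⬜⬛⬛
❓❓⬛⬛⬛⬛⬛⬛

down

❓❓❓❓❓❓❓⬛
❓❓⬛⬜⬜⬜⬛⬛
❓❓⬜⬜⬜⬜⬛⬛
❓❓⬛⬜⬜⬜⬛⬛
❓❓⬛⬜🔴⬜⬛⬛
❓❓⬛⬜⬜⬜⬛⬛
❓❓⬛⬛⬛⬛⬛⬛
⬛⬛⬛⬛⬛⬛⬛⬛

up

❓❓❓❓❓❓❓⬛
❓❓❓❓❓❓❓⬛
❓❓⬛⬜⬜⬜⬛⬛
❓❓⬜⬜⬜⬜⬛⬛
❓❓⬛⬜🔴⬜⬛⬛
❓❓⬛⬜⬜⬜⬛⬛
❓❓⬛⬜⬜⬜⬛⬛
❓❓⬛⬛⬛⬛⬛⬛

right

❓❓❓❓❓❓⬛⬛
❓❓❓❓❓❓⬛⬛
❓⬛⬜⬜⬜⬛⬛⬛
❓⬜⬜⬜⬜⬛⬛⬛
❓⬛⬜⬜🔴⬛⬛⬛
❓⬛⬜⬜⬜⬛⬛⬛
❓⬛⬜⬜⬜⬛⬛⬛
❓⬛⬛⬛⬛⬛⬛⬛

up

❓❓❓❓❓❓⬛⬛
❓❓❓❓❓❓⬛⬛
❓❓⬛⬛⬛⬛⬛⬛
❓⬛⬜⬜⬜⬛⬛⬛
❓⬜⬜⬜🔴⬛⬛⬛
❓⬛⬜⬜⬜⬛⬛⬛
❓⬛⬜⬜⬜⬛⬛⬛
❓⬛⬜⬜⬜⬛⬛⬛

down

❓❓❓❓❓❓⬛⬛
❓❓⬛⬛⬛⬛⬛⬛
❓⬛⬜⬜⬜⬛⬛⬛
❓⬜⬜⬜⬜⬛⬛⬛
❓⬛⬜⬜🔴⬛⬛⬛
❓⬛⬜⬜⬜⬛⬛⬛
❓⬛⬜⬜⬜⬛⬛⬛
❓⬛⬛⬛⬛⬛⬛⬛

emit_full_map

❓⬛⬛⬛⬛
⬛⬜⬜⬜⬛
⬜⬜⬜⬜⬛
⬛⬜⬜🔴⬛
⬛⬜⬜⬜⬛
⬛⬜⬜⬜⬛
⬛⬛⬛⬛⬛

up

❓❓❓❓❓❓⬛⬛
❓❓❓❓❓❓⬛⬛
❓❓⬛⬛⬛⬛⬛⬛
❓⬛⬜⬜⬜⬛⬛⬛
❓⬜⬜⬜🔴⬛⬛⬛
❓⬛⬜⬜⬜⬛⬛⬛
❓⬛⬜⬜⬜⬛⬛⬛
❓⬛⬜⬜⬜⬛⬛⬛

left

❓❓❓❓❓❓❓⬛
❓❓❓❓❓❓❓⬛
❓❓⬛⬛⬛⬛⬛⬛
❓❓⬛⬜⬜⬜⬛⬛
❓❓⬜⬜🔴⬜⬛⬛
❓❓⬛⬜⬜⬜⬛⬛
❓❓⬛⬜⬜⬜⬛⬛
❓❓⬛⬜⬜⬜⬛⬛

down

❓❓❓❓❓❓❓⬛
❓❓⬛⬛⬛⬛⬛⬛
❓❓⬛⬜⬜⬜⬛⬛
❓❓⬜⬜⬜⬜⬛⬛
❓❓⬛⬜🔴⬜⬛⬛
❓❓⬛⬜⬜⬜⬛⬛
❓❓⬛⬜⬜⬜⬛⬛
❓❓⬛⬛⬛⬛⬛⬛

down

❓❓⬛⬛⬛⬛⬛⬛
❓❓⬛⬜⬜⬜⬛⬛
❓❓⬜⬜⬜⬜⬛⬛
❓❓⬛⬜⬜⬜⬛⬛
❓❓⬛⬜🔴⬜⬛⬛
❓❓⬛⬜⬜⬜⬛⬛
❓❓⬛⬛⬛⬛⬛⬛
⬛⬛⬛⬛⬛⬛⬛⬛

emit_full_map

⬛⬛⬛⬛⬛
⬛⬜⬜⬜⬛
⬜⬜⬜⬜⬛
⬛⬜⬜⬜⬛
⬛⬜🔴⬜⬛
⬛⬜⬜⬜⬛
⬛⬛⬛⬛⬛

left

❓❓❓⬛⬛⬛⬛⬛
❓❓❓⬛⬜⬜⬜⬛
❓❓⬜⬜⬜⬜⬜⬛
❓❓⬛⬛⬜⬜⬜⬛
❓❓⬛⬛🔴⬜⬜⬛
❓❓⬛⬛⬜⬜⬜⬛
❓❓⬛⬛⬛⬛⬛⬛
⬛⬛⬛⬛⬛⬛⬛⬛

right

❓❓⬛⬛⬛⬛⬛⬛
❓❓⬛⬜⬜⬜⬛⬛
❓⬜⬜⬜⬜⬜⬛⬛
❓⬛⬛⬜⬜⬜⬛⬛
❓⬛⬛⬜🔴⬜⬛⬛
❓⬛⬛⬜⬜⬜⬛⬛
❓⬛⬛⬛⬛⬛⬛⬛
⬛⬛⬛⬛⬛⬛⬛⬛

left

❓❓❓⬛⬛⬛⬛⬛
❓❓❓⬛⬜⬜⬜⬛
❓❓⬜⬜⬜⬜⬜⬛
❓❓⬛⬛⬜⬜⬜⬛
❓❓⬛⬛🔴⬜⬜⬛
❓❓⬛⬛⬜⬜⬜⬛
❓❓⬛⬛⬛⬛⬛⬛
⬛⬛⬛⬛⬛⬛⬛⬛

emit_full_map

❓⬛⬛⬛⬛⬛
❓⬛⬜⬜⬜⬛
⬜⬜⬜⬜⬜⬛
⬛⬛⬜⬜⬜⬛
⬛⬛🔴⬜⬜⬛
⬛⬛⬜⬜⬜⬛
⬛⬛⬛⬛⬛⬛


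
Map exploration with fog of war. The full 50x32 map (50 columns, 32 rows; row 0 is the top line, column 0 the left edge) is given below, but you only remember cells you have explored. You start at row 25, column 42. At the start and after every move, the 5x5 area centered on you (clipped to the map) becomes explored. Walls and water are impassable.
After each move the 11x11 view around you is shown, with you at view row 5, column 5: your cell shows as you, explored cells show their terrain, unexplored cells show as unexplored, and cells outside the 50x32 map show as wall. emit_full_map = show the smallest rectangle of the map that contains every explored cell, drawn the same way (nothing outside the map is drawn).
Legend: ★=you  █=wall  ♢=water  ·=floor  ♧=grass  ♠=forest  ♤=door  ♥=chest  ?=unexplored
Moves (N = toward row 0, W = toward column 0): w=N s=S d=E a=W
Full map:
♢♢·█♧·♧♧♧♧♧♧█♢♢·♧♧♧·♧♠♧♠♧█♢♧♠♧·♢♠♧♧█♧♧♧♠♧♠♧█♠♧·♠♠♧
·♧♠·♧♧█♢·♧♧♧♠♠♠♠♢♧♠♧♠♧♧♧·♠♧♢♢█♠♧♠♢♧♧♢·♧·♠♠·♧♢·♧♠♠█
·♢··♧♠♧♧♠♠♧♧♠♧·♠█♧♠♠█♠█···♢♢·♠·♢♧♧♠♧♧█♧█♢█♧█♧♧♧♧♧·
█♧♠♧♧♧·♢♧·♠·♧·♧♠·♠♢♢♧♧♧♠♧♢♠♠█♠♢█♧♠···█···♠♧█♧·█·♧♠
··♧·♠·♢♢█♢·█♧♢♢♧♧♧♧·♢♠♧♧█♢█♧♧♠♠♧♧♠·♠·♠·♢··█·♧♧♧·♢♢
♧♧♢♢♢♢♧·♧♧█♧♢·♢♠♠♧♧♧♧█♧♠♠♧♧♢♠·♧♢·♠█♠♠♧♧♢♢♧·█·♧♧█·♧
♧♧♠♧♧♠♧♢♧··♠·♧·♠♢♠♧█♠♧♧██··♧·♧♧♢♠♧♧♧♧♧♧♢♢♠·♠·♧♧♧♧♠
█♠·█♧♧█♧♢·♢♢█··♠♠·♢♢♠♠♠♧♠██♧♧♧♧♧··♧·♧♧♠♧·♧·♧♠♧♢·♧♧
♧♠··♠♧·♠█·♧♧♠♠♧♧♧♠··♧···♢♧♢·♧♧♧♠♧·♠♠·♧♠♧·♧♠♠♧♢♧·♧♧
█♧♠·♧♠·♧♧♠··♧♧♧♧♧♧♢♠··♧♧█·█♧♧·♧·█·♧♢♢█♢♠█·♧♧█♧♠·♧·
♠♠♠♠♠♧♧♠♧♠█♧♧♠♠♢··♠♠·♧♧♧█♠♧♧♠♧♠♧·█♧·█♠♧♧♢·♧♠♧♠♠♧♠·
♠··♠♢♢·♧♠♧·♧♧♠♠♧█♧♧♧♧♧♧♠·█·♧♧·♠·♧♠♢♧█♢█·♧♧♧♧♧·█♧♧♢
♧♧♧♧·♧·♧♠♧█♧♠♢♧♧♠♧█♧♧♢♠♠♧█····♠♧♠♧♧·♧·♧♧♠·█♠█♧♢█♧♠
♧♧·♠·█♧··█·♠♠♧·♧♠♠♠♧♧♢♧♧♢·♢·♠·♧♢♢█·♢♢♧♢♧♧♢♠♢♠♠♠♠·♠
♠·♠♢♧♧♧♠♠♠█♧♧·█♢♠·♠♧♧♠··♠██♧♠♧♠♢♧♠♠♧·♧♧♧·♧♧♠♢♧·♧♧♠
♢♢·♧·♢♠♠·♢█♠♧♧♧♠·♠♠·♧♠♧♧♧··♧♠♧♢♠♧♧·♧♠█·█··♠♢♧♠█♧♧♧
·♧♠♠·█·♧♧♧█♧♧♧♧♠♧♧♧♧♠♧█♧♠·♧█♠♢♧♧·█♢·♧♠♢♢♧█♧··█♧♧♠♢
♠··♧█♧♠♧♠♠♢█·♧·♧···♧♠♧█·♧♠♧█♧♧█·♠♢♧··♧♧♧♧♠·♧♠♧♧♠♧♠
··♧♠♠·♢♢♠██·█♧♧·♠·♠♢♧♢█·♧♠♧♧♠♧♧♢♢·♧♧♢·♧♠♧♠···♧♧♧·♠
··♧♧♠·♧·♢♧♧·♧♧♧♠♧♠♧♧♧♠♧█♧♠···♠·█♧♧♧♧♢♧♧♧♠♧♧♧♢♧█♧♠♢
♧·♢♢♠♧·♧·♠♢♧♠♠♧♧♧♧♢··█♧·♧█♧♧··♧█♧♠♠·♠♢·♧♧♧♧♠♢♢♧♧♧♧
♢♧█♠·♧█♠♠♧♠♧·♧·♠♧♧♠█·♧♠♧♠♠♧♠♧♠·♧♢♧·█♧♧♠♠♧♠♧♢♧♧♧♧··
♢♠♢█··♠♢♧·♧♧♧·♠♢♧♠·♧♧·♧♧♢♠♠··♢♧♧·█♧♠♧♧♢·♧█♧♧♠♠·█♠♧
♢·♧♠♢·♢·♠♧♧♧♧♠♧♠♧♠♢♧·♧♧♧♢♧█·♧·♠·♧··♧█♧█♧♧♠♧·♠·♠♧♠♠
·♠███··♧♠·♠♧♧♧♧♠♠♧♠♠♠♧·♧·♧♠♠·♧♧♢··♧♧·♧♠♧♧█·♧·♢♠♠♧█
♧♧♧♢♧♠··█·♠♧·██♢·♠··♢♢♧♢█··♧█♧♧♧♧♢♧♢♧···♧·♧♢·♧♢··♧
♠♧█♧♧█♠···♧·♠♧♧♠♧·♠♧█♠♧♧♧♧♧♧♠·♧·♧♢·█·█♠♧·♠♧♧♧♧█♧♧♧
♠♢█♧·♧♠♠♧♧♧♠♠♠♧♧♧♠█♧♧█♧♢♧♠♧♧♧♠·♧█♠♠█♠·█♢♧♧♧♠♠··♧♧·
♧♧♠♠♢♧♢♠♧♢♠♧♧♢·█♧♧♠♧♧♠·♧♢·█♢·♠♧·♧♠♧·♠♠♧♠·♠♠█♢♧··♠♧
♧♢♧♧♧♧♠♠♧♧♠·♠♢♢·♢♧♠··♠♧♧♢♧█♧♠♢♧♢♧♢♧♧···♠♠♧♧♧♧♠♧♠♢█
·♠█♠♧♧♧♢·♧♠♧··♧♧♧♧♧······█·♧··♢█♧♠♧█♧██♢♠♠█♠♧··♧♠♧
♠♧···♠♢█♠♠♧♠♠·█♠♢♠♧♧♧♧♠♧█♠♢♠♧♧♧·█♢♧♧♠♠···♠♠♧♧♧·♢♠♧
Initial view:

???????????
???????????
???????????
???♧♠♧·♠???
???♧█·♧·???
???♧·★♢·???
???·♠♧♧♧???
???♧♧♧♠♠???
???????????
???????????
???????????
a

???????????
???????????
???????????
???♧♧♠♧·♠??
???♧♧█·♧·??
???·♧★♧♢·??
???♧·♠♧♧♧??
???♢♧♧♧♠♠??
???????????
???????????
???????????

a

???????????
???????????
???????????
???█♧♧♠♧·♠?
???♠♧♧█·♧·?
???··★·♧♢·?
???♠♧·♠♧♧♧?
???█♢♧♧♧♠♠?
???????????
???????????
???????????

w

???????????
???????????
???????????
???♢·♧█♧???
???█♧♧♠♧·♠?
???♠♧★█·♧·?
???··♧·♧♢·?
???♠♧·♠♧♧♧?
???█♢♧♧♧♠♠?
???????????
???????????

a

???????????
???????????
???????????
???♧♢·♧█♧??
???♧█♧♧♠♧·♠
???♧♠★♧█·♧·
???···♧·♧♢·
???█♠♧·♠♧♧♧
????█♢♧♧♧♠♠
???????????
???????????

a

???????????
???????????
???????????
???♧♧♢·♧█♧?
???█♧█♧♧♠♧·
???·♧★♧♧█·♧
???♧···♧·♧♢
???·█♠♧·♠♧♧
?????█♢♧♧♧♠
???????????
???????????

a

???????????
???????????
???????????
???♠♧♧♢·♧█♧
???♧█♧█♧♧♠♧
???♧·★♠♧♧█·
???♢♧···♧·♧
???█·█♠♧·♠♧
??????█♢♧♧♧
???????????
???????????

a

???????????
???????????
???????????
???♧♠♧♧♢·♧█
???·♧█♧█♧♧♠
???♧♧★♧♠♧♧█
???♧♢♧···♧·
???·█·█♠♧·♠
???????█♢♧♧
???????????
???????????

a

???????????
???????????
???????????
???█♧♠♧♧♢·♧
???··♧█♧█♧♧
???·♧★·♧♠♧♧
???♢♧♢♧···♧
???♢·█·█♠♧·
????????█♢♧
???????????
???????????

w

???????????
???????????
???????????
???♧·█♧♧???
???█♧♠♧♧♢·♧
???··★█♧█♧♧
???·♧♧·♧♠♧♧
???♢♧♢♧···♧
???♢·█·█♠♧·
????????█♢♧
???????????

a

???????????
???????????
???????????
???♢♧·█♧♧??
???·█♧♠♧♧♢·
???♧·★♧█♧█♧
???··♧♧·♧♠♧
???♧♢♧♢♧···
????♢·█·█♠♧
?????????█♢
???????????

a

???????????
???????????
???????????
???♧♢♧·█♧♧?
???♧·█♧♠♧♧♢
???·♧★·♧█♧█
???♢··♧♧·♧♠
???♧♧♢♧♢♧··
?????♢·█·█♠
??????????█
???????????

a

???????????
???????????
???????????
???·♧♢♧·█♧♧
???♧♧·█♧♠♧♧
???♠·★··♧█♧
???♧♢··♧♧·♧
???♧♧♧♢♧♢♧·
??????♢·█·█
???????????
???????????

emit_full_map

·♧♢♧·█♧♧???????
♧♧·█♧♠♧♧♢·♧█♧??
♠·★··♧█♧█♧♧♠♧·♠
♧♢··♧♧·♧♠♧♧█·♧·
♧♧♧♢♧♢♧···♧·♧♢·
???♢·█·█♠♧·♠♧♧♧
????????█♢♧♧♧♠♠

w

???????????
???????????
???????????
???♧█♧♠♠???
???·♧♢♧·█♧♧
???♧♧★█♧♠♧♧
???♠·♧··♧█♧
???♧♢··♧♧·♧
???♧♧♧♢♧♢♧·
??????♢·█·█
???????????

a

???????????
???????????
???????????
???·♧█♧♠♠??
???♠·♧♢♧·█♧
???♢♧★·█♧♠♧
???·♠·♧··♧█
???♧♧♢··♧♧·
????♧♧♧♢♧♢♧
???????♢·█·
???????????

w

???????????
???????????
???????????
???♠·█♧♧???
???·♧█♧♠♠??
???♠·★♢♧·█♧
???♢♧♧·█♧♠♧
???·♠·♧··♧█
???♧♧♢··♧♧·
????♧♧♧♢♧♢♧
???????♢·█·

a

???????????
???????????
???????????
???·♠·█♧♧??
???··♧█♧♠♠?
???♧♠★♧♢♧·█
???·♢♧♧·█♧♠
???♧·♠·♧··♧
????♧♧♢··♧♧
?????♧♧♧♢♧♢
????????♢·█

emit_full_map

·♠·█♧♧???????????
··♧█♧♠♠??????????
♧♠★♧♢♧·█♧♧???????
·♢♧♧·█♧♠♧♧♢·♧█♧??
♧·♠·♧··♧█♧█♧♧♠♧·♠
?♧♧♢··♧♧·♧♠♧♧█·♧·
??♧♧♧♢♧♢♧···♧·♧♢·
?????♢·█·█♠♧·♠♧♧♧
??????????█♢♧♧♧♠♠

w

???????????
???????????
???????????
???♠♧♧♢♢???
???·♠·█♧♧??
???··★█♧♠♠?
???♧♠·♧♢♧·█
???·♢♧♧·█♧♠
???♧·♠·♧··♧
????♧♧♢··♧♧
?????♧♧♧♢♧♢

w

???????????
???????????
???????????
???♧♧█·♠???
???♠♧♧♢♢???
???·♠★█♧♧??
???··♧█♧♠♠?
???♧♠·♧♢♧·█
???·♢♧♧·█♧♠
???♧·♠·♧··♧
????♧♧♢··♧♧

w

???????????
???????????
???????????
???♠♢♧♧·???
???♧♧█·♠???
???♠♧★♢♢???
???·♠·█♧♧??
???··♧█♧♠♠?
???♧♠·♧♢♧·█
???·♢♧♧·█♧♠
???♧·♠·♧··♧

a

???????????
???????????
???????????
???█♠♢♧♧·??
???█♧♧█·♠??
???♧♠★♧♢♢??
???··♠·█♧♧?
???♧··♧█♧♠♠
????♧♠·♧♢♧·
????·♢♧♧·█♧
????♧·♠·♧··

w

???????????
???????????
???????????
???♧♠♧♢♠???
???█♠♢♧♧·??
???█♧★█·♠??
???♧♠♧♧♢♢??
???··♠·█♧♧?
???♧··♧█♧♠♠
????♧♠·♧♢♧·
????·♢♧♧·█♧

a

???????????
???????????
???????????
???·♧♠♧♢♠??
???♧█♠♢♧♧·?
???♧█★♧█·♠?
???♧♧♠♧♧♢♢?
???···♠·█♧♧
????♧··♧█♧♠
?????♧♠·♧♢♧
?????·♢♧♧·█

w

???????????
???????????
???????????
???█♧♠♧♠???
???·♧♠♧♢♠??
???♧█★♢♧♧·?
???♧█♧♧█·♠?
???♧♧♠♧♧♢♢?
???···♠·█♧♧
????♧··♧█♧♠
?????♧♠·♧♢♧

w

???????????
???????????
???????????
???♢·♠·♧???
???█♧♠♧♠???
???·♧★♧♢♠??
???♧█♠♢♧♧·?
???♧█♧♧█·♠?
???♧♧♠♧♧♢♢?
???···♠·█♧♧
????♧··♧█♧♠

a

???????????
???????????
???????????
???·♢·♠·♧??
???██♧♠♧♠??
???··★♠♧♢♠?
???·♧█♠♢♧♧·
???♠♧█♧♧█·♠
????♧♧♠♧♧♢♢
????···♠·█♧
?????♧··♧█♧

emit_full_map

·♢·♠·♧??????????????
██♧♠♧♠??????????????
··★♠♧♢♠?????????????
·♧█♠♢♧♧·????????????
♠♧█♧♧█·♠????????????
?♧♧♠♧♧♢♢????????????
?···♠·█♧♧???????????
??♧··♧█♧♠♠??????????
???♧♠·♧♢♧·█♧♧???????
???·♢♧♧·█♧♠♧♧♢·♧█♧??
???♧·♠·♧··♧█♧█♧♧♠♧·♠
????♧♧♢··♧♧·♧♠♧♧█·♧·
?????♧♧♧♢♧♢♧···♧·♧♢·
????????♢·█·█♠♧·♠♧♧♧
?????????????█♢♧♧♧♠♠


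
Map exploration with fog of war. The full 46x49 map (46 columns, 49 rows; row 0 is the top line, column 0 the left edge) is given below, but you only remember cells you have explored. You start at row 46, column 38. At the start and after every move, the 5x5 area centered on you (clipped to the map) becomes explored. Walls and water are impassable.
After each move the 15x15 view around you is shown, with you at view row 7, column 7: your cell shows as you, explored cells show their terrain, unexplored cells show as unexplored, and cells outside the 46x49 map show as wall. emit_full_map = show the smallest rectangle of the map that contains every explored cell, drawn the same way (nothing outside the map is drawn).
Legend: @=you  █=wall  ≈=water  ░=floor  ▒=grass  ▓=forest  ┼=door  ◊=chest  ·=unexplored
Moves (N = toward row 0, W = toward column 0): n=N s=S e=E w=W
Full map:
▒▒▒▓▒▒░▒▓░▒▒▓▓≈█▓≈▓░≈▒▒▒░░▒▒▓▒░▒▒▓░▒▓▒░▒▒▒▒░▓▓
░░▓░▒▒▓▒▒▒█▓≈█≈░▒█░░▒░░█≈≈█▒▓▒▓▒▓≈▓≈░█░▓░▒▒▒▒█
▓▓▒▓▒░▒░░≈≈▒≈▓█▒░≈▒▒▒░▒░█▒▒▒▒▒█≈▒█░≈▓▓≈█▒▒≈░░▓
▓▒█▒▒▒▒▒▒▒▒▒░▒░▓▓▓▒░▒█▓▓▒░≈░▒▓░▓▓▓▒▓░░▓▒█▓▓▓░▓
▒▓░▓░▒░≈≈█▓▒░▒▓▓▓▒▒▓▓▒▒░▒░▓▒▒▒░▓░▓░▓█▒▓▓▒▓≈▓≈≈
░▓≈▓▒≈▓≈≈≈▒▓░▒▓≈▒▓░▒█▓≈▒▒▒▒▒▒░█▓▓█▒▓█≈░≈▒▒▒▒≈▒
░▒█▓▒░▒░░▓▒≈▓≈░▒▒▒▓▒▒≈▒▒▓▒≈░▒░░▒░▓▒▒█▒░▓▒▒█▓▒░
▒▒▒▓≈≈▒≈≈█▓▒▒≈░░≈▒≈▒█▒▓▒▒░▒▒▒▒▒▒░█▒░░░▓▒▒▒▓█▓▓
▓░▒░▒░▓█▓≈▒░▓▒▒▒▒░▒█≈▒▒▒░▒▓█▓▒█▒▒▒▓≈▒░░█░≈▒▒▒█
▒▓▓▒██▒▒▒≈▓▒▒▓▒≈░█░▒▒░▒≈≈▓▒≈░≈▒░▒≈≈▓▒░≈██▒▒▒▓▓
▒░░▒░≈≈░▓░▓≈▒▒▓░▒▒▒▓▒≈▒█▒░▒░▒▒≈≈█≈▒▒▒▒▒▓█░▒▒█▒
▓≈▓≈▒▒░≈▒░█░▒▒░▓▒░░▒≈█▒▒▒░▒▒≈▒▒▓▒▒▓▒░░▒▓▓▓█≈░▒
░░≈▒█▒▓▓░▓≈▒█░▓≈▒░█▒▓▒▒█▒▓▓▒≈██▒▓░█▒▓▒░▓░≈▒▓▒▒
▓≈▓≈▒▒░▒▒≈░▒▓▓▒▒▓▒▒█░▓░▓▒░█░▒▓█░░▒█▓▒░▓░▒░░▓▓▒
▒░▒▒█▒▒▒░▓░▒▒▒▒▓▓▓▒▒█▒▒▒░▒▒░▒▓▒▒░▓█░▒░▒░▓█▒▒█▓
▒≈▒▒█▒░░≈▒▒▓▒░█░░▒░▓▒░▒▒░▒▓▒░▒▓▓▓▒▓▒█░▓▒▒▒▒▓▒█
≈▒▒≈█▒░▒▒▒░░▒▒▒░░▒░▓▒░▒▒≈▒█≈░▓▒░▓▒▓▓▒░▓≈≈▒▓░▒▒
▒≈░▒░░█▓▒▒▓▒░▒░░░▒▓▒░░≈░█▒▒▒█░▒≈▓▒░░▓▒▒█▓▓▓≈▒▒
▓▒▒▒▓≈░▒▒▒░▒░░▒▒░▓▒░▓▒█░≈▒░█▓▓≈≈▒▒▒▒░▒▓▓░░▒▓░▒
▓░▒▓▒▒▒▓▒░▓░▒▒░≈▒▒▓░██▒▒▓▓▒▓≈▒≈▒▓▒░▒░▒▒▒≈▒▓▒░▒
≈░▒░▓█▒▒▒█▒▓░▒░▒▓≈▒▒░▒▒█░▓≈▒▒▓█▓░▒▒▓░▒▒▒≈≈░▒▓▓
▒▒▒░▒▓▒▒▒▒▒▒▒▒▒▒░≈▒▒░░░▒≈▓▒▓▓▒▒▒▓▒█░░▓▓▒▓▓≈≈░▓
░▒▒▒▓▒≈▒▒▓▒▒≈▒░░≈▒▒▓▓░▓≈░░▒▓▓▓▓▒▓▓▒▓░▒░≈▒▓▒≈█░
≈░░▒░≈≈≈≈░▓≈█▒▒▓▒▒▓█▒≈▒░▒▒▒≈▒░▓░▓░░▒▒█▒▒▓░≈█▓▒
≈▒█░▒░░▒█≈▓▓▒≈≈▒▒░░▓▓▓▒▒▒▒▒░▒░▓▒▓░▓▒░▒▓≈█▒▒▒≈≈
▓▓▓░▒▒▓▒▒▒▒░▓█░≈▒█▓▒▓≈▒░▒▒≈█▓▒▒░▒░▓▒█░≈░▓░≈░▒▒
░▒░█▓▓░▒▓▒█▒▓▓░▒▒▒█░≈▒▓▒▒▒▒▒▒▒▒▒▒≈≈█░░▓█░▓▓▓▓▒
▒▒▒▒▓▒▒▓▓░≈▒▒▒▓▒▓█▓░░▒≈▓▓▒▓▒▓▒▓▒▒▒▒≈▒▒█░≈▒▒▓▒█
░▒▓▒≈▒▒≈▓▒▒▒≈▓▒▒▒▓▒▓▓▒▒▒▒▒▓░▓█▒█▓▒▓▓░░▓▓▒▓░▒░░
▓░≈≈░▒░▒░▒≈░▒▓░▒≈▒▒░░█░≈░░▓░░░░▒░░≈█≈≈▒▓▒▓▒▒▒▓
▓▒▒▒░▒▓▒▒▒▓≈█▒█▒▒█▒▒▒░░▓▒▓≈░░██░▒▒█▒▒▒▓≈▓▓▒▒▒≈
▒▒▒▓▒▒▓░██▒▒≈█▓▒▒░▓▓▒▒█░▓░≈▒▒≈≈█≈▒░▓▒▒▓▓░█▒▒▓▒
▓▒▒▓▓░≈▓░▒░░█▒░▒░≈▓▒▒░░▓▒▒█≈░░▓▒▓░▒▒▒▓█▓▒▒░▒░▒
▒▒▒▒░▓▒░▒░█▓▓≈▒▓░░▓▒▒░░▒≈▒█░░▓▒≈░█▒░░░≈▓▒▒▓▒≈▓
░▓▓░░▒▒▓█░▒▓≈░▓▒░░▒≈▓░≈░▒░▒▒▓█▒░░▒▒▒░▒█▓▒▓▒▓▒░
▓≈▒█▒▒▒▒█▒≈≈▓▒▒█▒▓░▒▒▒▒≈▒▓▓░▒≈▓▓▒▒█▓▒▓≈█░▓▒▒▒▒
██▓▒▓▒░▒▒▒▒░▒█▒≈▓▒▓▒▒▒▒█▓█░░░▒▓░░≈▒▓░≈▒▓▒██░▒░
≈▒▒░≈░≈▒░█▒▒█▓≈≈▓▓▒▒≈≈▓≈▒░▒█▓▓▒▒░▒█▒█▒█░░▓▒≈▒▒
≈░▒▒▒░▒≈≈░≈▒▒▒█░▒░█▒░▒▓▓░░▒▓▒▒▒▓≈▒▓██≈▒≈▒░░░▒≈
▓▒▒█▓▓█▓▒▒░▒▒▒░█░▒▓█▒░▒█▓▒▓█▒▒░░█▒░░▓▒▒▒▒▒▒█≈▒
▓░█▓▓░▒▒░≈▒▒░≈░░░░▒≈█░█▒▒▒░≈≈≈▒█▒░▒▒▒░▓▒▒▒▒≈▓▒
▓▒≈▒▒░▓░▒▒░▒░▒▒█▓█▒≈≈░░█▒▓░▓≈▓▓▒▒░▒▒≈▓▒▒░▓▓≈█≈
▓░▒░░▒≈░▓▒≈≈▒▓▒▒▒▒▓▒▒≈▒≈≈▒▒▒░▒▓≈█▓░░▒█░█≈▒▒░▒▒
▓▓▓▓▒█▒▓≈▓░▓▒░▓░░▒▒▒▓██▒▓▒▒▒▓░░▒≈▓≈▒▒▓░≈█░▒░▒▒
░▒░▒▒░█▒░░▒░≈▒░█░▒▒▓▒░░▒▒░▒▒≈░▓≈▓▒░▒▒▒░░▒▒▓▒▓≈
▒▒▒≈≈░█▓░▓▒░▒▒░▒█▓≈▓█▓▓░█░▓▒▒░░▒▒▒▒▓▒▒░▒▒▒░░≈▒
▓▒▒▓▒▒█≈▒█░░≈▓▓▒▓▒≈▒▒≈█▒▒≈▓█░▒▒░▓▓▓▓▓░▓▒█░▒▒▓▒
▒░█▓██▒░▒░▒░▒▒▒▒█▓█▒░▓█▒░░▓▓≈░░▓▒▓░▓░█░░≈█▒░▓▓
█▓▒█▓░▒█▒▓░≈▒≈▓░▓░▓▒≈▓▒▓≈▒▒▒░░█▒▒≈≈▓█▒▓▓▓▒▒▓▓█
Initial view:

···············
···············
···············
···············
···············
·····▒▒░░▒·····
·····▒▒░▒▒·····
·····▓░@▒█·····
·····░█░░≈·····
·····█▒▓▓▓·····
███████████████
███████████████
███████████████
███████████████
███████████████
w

···············
···············
···············
···············
···············
·····▒▒▒░░▒····
·····▓▒▒░▒▒····
·····▓▓@▓▒█····
·····▓░█░░≈····
·····▓█▒▓▓▓····
███████████████
███████████████
███████████████
███████████████
███████████████

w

···············
···············
···············
···············
···············
·····░▒▒▒░░▒···
·····▒▓▒▒░▒▒···
·····▓▓@░▓▒█···
·····░▓░█░░≈···
·····≈▓█▒▓▓▓···
███████████████
███████████████
███████████████
███████████████
███████████████

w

···············
···············
···············
···············
···············
·····▒░▒▒▒░░▒··
·····▒▒▓▒▒░▒▒··
·····▓▓@▓░▓▒█··
·····▓░▓░█░░≈··
·····≈≈▓█▒▓▓▓··
███████████████
███████████████
███████████████
███████████████
███████████████

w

···············
···············
···············
···············
···············
·····▓▒░▒▒▒░░▒·
·····▒▒▒▓▒▒░▒▒·
·····▓▓@▓▓░▓▒█·
·····▒▓░▓░█░░≈·
·····▒≈≈▓█▒▓▓▓·
███████████████
███████████████
███████████████
███████████████
███████████████

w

···············
···············
···············
···············
···············
·····≈▓▒░▒▒▒░░▒
·····▒▒▒▒▓▒▒░▒▒
·····░▓@▓▓▓░▓▒█
·····▓▒▓░▓░█░░≈
·····▒▒≈≈▓█▒▓▓▓
███████████████
███████████████
███████████████
███████████████
███████████████

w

···············
···············
···············
···············
···············
·····▓≈▓▒░▒▒▒░░
·····░▒▒▒▒▓▒▒░▒
·····▒░@▓▓▓▓░▓▒
·····░▓▒▓░▓░█░░
·····█▒▒≈≈▓█▒▓▓
███████████████
███████████████
███████████████
███████████████
███████████████

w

···············
···············
···············
···············
···············
·····░▓≈▓▒░▒▒▒░
·····░░▒▒▒▒▓▒▒░
·····▒▒@▓▓▓▓▓░▓
·····░░▓▒▓░▓░█░
·····░█▒▒≈≈▓█▒▓
███████████████
███████████████
███████████████
███████████████
███████████████

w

···············
···············
···············
···············
···············
·····≈░▓≈▓▒░▒▒▒
·····▒░░▒▒▒▒▓▒▒
·····░▒@░▓▓▓▓▓░
·····≈░░▓▒▓░▓░█
·····░░█▒▒≈≈▓█▒
███████████████
███████████████
███████████████
███████████████
███████████████

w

···············
···············
···············
···············
···············
·····▒≈░▓≈▓▒░▒▒
·····▒▒░░▒▒▒▒▓▒
·····█░@▒░▓▓▓▓▓
·····▓≈░░▓▒▓░▓░
·····▒░░█▒▒≈≈▓█
███████████████
███████████████
███████████████
███████████████
███████████████

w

···············
···············
···············
···············
···············
·····▒▒≈░▓≈▓▒░▒
·····▓▒▒░░▒▒▒▒▓
·····▓█@▒▒░▓▓▓▓
·····▓▓≈░░▓▒▓░▓
·····▒▒░░█▒▒≈≈▓
███████████████
███████████████
███████████████
███████████████
███████████████

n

···············
···············
···············
···············
···············
·····▒▒▓░░·····
·····▒▒≈░▓≈▓▒░▒
·····▓▒@░░▒▒▒▒▓
·····▓█░▒▒░▓▓▓▓
·····▓▓≈░░▓▒▓░▓
·····▒▒░░█▒▒≈≈▓
███████████████
███████████████
███████████████
███████████████

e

···············
···············
···············
···············
···············
····▒▒▓░░▒·····
····▒▒≈░▓≈▓▒░▒▒
····▓▒▒@░▒▒▒▒▓▒
····▓█░▒▒░▓▓▓▓▓
····▓▓≈░░▓▒▓░▓░
····▒▒░░█▒▒≈≈▓█
███████████████
███████████████
███████████████
███████████████

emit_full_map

▒▒▓░░▒·········
▒▒≈░▓≈▓▒░▒▒▒░░▒
▓▒▒@░▒▒▒▒▓▒▒░▒▒
▓█░▒▒░▓▓▓▓▓░▓▒█
▓▓≈░░▓▒▓░▓░█░░≈
▒▒░░█▒▒≈≈▓█▒▓▓▓
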